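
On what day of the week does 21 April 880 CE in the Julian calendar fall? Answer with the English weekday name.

Thursday

This is JDN 2042589 (25 April 880 Gregorian).
JDN 2042589 mod 7 = 3, and JDN 0 was a Monday, so this is a Thursday.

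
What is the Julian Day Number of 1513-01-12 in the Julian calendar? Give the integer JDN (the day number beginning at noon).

2273693

Equivalently 22 January 1513 (proleptic Gregorian).
JDN 2400001 is 17 November 1858 CE (Gregorian), MJD 0; the target day is −126308 days from there, so JDN = 2273693.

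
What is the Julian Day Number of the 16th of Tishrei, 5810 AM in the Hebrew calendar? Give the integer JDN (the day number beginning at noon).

Equivalently 12 October 2049 (Gregorian).
JDN 2451545 is 1 January 2000 CE (Gregorian); the target day is +18182 days from there, so JDN = 2469727.

2469727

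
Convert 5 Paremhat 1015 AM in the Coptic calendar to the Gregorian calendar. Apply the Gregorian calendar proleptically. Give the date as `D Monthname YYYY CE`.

8 March 1299 CE

Both dates share Julian Day Number 2195577; in the Gregorian calendar that is 8 March 1299 CE.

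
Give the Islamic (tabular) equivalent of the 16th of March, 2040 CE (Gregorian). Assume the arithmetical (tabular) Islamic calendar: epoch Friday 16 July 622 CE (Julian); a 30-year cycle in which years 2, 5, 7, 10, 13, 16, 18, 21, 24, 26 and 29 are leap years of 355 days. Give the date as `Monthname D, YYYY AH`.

Rabi' al-Awwal 2, 1462 AH

Julian Day Number of the source date = 2466230.
Converting JDN 2466230 to the tabular Islamic calendar gives 2 Rabi' al-Awwal 1462 AH.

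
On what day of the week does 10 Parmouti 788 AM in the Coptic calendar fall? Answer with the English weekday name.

Thursday

In the proleptic Gregorian calendar this is 11 April 1072 (JDN 2112701).
Since JDN mod 7 = 3 (0 = Monday), the day is Thursday.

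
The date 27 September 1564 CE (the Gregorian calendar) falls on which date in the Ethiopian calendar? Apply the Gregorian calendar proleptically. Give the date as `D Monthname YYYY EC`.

20 Meskerem 1557 EC

Both dates share Julian Day Number 2292569; in the Ethiopian calendar that is 20 Meskerem 1557 EC.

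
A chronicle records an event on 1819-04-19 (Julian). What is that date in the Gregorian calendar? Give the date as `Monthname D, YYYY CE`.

May 1, 1819 CE

The Julian–Gregorian offset here is 12 days (Julian trailing).
19 April 1819 Julian + 12 days → 1 May 1819 Gregorian.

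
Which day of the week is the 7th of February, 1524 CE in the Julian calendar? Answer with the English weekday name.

In the proleptic Gregorian calendar this is 17 February 1524 (JDN 2277736).
Since JDN mod 7 = 6 (0 = Monday), the day is Sunday.

Sunday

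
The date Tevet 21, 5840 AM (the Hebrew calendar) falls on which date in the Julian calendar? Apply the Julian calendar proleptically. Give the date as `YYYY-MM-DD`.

Julian Day Number of the source date = 2480777.
Converting JDN 2480777 to the Julian calendar gives 31 December 2079 CE.

2079-12-31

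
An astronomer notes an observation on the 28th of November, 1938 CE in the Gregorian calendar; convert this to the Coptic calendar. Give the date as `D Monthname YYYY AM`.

Julian Day Number of the source date = 2429231.
Converting JDN 2429231 to the Coptic calendar gives 19 Hathor 1655 AM.

19 Hathor 1655 AM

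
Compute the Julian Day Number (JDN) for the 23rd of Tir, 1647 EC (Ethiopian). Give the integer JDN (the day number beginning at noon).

2325564

Equivalently 28 January 1655 (Gregorian).
JDN 2451545 is 1 January 2000 CE (Gregorian); the target day is −125981 days from there, so JDN = 2325564.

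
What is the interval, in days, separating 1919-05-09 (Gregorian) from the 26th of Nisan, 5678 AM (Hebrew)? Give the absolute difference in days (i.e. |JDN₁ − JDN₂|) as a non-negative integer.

396

JDN of the first date = 2422088.
JDN of the second date = 2421692.
|2421692 − 2422088| = 396.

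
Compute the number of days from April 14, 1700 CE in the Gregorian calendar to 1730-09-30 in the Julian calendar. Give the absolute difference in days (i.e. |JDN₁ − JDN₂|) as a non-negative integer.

First date → JDN 2342076; second date → JDN 2353213.
The interval is |2342076 − 2353213| = 11137 days.

11137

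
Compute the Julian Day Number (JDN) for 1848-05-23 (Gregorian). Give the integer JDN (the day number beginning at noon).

JDN 2299161 is 15 October 1582 CE (Gregorian); the target day is +97010 days from there, so JDN = 2396171.

2396171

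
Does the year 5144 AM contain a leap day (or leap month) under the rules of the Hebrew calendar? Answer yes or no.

Hebrew year 5144 is year 14 of its 19-year Metonic cycle; leap years are at positions 3, 6, 8, 11, 14, 17, 19, so it is a leap year (13 months).

yes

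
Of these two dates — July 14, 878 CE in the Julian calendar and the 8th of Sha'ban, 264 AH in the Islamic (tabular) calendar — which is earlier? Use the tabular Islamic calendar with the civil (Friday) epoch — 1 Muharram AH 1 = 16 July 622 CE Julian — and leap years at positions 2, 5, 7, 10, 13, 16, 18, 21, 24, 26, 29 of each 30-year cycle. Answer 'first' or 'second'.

Converting both to JDN: 2041942 vs 2041852; the smaller is the second.

second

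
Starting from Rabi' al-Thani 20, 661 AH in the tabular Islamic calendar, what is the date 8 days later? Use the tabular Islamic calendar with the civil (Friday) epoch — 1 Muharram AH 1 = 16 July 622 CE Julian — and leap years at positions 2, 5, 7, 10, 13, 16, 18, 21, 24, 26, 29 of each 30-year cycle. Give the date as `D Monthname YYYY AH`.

The starting date is JDN 2182430; 2182430 + 8 = 2182438.
JDN 2182438 corresponds to 28 Rabi' al-Thani 661 AH.

28 Rabi' al-Thani 661 AH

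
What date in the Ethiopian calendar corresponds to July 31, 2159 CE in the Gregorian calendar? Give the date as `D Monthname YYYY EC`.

Both dates share Julian Day Number 2509830; in the Ethiopian calendar that is 23 Hamle 2151 EC.

23 Hamle 2151 EC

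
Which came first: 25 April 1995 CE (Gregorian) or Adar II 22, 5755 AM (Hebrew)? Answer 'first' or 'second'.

second

Converting both to JDN: 2449833 vs 2449801; the smaller is the second.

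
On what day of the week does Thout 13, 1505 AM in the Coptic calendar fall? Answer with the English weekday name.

Sunday

In the Gregorian calendar this is 21 September 1788 (JDN 2374378).
JDN 2374378 mod 7 = 6, and JDN 0 was a Monday, so this is a Sunday.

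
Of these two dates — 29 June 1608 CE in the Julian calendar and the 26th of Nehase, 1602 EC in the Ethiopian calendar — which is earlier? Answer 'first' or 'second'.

first

First date → JDN 2308560; second date → JDN 2309341.
JDN 2308560 < JDN 2309341, so the first date is earlier.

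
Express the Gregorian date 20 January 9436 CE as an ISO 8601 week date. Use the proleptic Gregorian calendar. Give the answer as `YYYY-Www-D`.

9436-W03-3

The weekday is Wednesday (ISO weekday 3).
That Wednesday belongs to ISO week 3 of ISO year 9436.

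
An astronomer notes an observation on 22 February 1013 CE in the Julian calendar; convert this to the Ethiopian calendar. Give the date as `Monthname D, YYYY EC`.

Both dates share Julian Day Number 2091109; in the Ethiopian calendar that is 28 Yekatit 1005 EC.

Yekatit 28, 1005 EC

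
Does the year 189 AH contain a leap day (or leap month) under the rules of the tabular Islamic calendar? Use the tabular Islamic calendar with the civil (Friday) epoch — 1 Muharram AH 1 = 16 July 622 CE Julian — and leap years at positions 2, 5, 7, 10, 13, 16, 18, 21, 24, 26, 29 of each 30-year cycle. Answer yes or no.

no

Year 189 AH is year 9 of its 30-year cycle; leap positions are 2, 5, 7, 10, 13, 16, 18, 21, 24, 26, 29, so it is a common year (354 days).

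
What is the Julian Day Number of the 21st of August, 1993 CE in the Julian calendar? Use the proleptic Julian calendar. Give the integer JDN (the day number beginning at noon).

Equivalently 3 September 1993 (Gregorian).
JDN 2451545 is 1 January 2000 CE (Gregorian); the target day is −2311 days from there, so JDN = 2449234.

2449234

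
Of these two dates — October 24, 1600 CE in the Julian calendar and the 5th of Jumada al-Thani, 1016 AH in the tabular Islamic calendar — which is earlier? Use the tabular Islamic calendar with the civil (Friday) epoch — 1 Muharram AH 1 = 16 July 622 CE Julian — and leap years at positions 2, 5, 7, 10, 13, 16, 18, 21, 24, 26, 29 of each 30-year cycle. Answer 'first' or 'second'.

Converting both to JDN: 2305755 vs 2308274; the smaller is the first.

first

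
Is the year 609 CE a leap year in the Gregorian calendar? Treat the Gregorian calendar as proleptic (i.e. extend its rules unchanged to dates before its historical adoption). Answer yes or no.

no

609 is not divisible by 4, so it is a common year.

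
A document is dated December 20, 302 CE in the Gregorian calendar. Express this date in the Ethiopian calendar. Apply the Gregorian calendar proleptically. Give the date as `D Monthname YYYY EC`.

23 Tahsas 295 EC

Both dates share Julian Day Number 1831716; in the Ethiopian calendar that is 23 Tahsas 295 EC.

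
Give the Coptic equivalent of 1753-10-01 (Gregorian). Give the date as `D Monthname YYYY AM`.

23 Thout 1470 AM

Both dates share Julian Day Number 2361604; in the Coptic calendar that is 23 Thout 1470 AM.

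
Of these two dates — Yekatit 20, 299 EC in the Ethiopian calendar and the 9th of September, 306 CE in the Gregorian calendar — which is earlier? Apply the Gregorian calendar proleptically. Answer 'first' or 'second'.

Converting both to JDN: 1833234 vs 1833075; the smaller is the second.

second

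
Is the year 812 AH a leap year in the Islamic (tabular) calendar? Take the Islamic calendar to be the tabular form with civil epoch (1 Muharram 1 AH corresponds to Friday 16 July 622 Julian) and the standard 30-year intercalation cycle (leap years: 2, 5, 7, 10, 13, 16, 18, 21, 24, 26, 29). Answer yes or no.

Year 812 AH is year 2 of its 30-year cycle; leap positions are 2, 5, 7, 10, 13, 16, 18, 21, 24, 26, 29, so it is a leap year (355 days).

yes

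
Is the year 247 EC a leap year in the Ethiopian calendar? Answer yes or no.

yes

247 mod 4 = 3; in the Ethiopian calendar a year is leap when year mod 4 = 3, so it is a leap year.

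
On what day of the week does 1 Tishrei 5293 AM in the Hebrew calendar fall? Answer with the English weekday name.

Saturday

Equivalently 10 September 1532 Gregorian, JDN 2280864.
Since JDN mod 7 = 5 (0 = Monday), the day is Saturday.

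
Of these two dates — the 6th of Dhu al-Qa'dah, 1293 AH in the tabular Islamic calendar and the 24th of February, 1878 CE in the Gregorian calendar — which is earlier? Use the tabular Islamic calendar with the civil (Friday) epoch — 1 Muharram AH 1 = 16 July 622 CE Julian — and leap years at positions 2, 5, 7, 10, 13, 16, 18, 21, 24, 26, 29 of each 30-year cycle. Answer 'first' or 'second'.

The two dates have Julian Day Numbers 2406582 and 2407040 respectively.
Since 2406582 < 2407040, the first date comes first.

first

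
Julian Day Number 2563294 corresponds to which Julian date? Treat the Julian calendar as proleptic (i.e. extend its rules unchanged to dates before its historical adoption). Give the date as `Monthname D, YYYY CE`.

The Gregorian equivalent of JDN 2563294 is 17 December 2305.
In the Julian calendar that day is December 1, 2305 CE.

December 1, 2305 CE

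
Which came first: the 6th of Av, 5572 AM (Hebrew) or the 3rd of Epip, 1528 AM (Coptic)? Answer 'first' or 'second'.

second

First date → JDN 2383075; second date → JDN 2383069.
JDN 2383069 < JDN 2383075, so the second date is earlier.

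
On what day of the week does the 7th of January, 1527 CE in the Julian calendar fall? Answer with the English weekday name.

Monday

This is JDN 2278801 (17 January 1527 Gregorian).
Since JDN mod 7 = 0 (0 = Monday), the day is Monday.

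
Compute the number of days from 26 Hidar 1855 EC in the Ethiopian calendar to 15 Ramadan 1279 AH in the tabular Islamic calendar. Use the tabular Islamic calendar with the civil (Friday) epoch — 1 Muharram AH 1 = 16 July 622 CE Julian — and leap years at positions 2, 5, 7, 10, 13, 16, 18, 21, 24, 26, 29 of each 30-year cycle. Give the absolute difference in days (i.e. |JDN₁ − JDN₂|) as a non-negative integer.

92

JDN of the first date = 2401479.
JDN of the second date = 2401571.
|2401571 − 2401479| = 92.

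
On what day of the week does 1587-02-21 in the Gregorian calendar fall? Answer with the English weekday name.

Saturday

JDN 2300751 mod 7 = 5, and JDN 0 was a Monday, so this is a Saturday.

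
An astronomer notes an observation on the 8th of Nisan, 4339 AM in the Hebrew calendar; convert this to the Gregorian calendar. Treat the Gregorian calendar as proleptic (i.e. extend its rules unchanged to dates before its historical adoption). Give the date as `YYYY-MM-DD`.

Both dates share Julian Day Number 1932617; in the Gregorian calendar that is 23 March 579 CE.

0579-03-23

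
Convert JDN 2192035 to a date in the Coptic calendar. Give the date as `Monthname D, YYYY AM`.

Paoni 25, 1005 AM

The proleptic Gregorian equivalent of JDN 2192035 is 26 June 1289.
In the Coptic calendar that day is Paoni 25, 1005 AM.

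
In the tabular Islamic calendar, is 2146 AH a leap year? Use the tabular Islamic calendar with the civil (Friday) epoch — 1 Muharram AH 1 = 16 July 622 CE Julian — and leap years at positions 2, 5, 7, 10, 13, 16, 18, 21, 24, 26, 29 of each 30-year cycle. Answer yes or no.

Year 2146 AH is year 16 of its 30-year cycle; leap positions are 2, 5, 7, 10, 13, 16, 18, 21, 24, 26, 29, so it is a leap year (355 days).

yes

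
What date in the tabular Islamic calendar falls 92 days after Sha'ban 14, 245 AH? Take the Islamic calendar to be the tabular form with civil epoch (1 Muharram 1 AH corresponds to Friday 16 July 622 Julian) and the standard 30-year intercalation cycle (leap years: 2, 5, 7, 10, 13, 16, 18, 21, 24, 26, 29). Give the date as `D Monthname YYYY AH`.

The starting date is JDN 2035125; 2035125 + 92 = 2035217.
JDN 2035217 corresponds to 18 Dhu al-Qa'dah 245 AH.

18 Dhu al-Qa'dah 245 AH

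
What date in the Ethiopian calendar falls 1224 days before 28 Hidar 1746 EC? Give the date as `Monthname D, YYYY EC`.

Counting 1224 days back from JDN 2361669 reaches JDN 2360445, which is Hamle 25, 1742 EC.

Hamle 25, 1742 EC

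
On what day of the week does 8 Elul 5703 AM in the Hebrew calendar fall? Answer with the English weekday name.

Equivalently 8 September 1943 Gregorian, JDN 2430976.
Since JDN mod 7 = 2 (0 = Monday), the day is Wednesday.

Wednesday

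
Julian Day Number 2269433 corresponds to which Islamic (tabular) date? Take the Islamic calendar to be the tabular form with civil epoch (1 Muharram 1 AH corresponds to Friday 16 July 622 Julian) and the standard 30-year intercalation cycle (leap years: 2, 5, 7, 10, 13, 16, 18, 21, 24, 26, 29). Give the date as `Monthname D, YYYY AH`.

Shawwal 26, 906 AH

The proleptic Gregorian equivalent of JDN 2269433 is 25 May 1501.
In the tabular Islamic calendar that day is Shawwal 26, 906 AH.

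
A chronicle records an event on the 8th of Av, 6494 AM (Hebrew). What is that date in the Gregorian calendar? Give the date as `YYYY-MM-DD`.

Julian Day Number of the source date = 2719843.
Converting JDN 2719843 to the Gregorian calendar gives 30 July 2734 CE.

2734-07-30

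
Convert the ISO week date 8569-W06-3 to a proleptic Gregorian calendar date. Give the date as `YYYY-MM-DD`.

8569-02-08

ISO week 1 of 8569 is the week containing the first Thursday of 8569.
Week 6, day 3 (Wednesday) lands on 8569-02-08.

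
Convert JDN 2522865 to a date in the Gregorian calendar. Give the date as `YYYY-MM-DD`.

JDN 2451545 is 1 Jan 2000; 2522865 is +71320 days from there.

2195-04-08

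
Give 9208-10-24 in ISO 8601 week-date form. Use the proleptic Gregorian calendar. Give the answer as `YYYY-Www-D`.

9208-W43-5

The weekday is Friday (ISO weekday 5).
That Friday belongs to ISO week 43 of ISO year 9208.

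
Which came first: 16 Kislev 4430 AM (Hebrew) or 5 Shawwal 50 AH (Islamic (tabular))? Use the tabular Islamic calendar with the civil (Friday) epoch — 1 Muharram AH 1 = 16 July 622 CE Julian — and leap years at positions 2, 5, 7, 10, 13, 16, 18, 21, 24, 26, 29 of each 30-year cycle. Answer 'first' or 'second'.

First date → JDN 1965729; second date → JDN 1966074.
JDN 1965729 < JDN 1966074, so the first date is earlier.

first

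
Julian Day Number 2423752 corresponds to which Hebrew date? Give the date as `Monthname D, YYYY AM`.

The Gregorian equivalent of JDN 2423752 is 28 November 1923.
In the Hebrew calendar that day is Kislev 20, 5684 AM.

Kislev 20, 5684 AM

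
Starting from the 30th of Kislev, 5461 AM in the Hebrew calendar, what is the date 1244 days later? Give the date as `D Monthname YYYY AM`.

Counting 1244 days forward from JDN 2342317 reaches JDN 2343561, which is 4 Iyar 5464 AM.

4 Iyar 5464 AM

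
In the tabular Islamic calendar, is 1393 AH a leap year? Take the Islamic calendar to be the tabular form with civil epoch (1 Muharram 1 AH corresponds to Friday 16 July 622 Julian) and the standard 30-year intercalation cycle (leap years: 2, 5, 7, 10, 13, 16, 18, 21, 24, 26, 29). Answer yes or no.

yes

Year 1393 AH is year 13 of its 30-year cycle; leap positions are 2, 5, 7, 10, 13, 16, 18, 21, 24, 26, 29, so it is a leap year (355 days).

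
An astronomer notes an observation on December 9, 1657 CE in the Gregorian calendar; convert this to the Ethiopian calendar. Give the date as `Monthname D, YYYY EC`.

Both dates share Julian Day Number 2326610; in the Ethiopian calendar that is 3 Tahsas 1650 EC.

Tahsas 3, 1650 EC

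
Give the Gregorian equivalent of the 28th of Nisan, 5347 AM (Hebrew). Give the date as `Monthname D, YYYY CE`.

Julian Day Number of the source date = 2300825.
Converting JDN 2300825 to the Gregorian calendar gives 6 May 1587 CE.

May 6, 1587 CE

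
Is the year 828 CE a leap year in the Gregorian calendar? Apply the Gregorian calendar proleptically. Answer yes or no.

yes

828 is divisible by 4 and not by 100, so it is a leap year.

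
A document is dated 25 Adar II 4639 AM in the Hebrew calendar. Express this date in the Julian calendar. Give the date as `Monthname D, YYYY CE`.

March 23, 879 CE

Julian Day Number of the source date = 2042194.
Converting JDN 2042194 to the Julian calendar gives 23 March 879 CE.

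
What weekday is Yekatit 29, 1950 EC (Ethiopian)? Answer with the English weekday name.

This is JDN 2436271 (8 March 1958 Gregorian).
Since JDN mod 7 = 5 (0 = Monday), the day is Saturday.

Saturday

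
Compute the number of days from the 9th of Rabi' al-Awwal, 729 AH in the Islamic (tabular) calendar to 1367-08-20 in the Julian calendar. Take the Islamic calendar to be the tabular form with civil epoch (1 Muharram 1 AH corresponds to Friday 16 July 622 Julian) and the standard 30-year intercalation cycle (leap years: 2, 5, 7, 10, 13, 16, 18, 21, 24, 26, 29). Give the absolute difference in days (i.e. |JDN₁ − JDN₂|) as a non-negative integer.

14100

First date → JDN 2206486; second date → JDN 2220586.
The interval is |2206486 − 2220586| = 14100 days.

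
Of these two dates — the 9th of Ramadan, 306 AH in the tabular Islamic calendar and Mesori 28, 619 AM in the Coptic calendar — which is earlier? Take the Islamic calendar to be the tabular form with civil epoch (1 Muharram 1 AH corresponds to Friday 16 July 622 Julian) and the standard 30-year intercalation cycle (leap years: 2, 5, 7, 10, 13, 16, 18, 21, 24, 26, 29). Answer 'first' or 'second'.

Converting both to JDN: 2056766 vs 2051111; the smaller is the second.

second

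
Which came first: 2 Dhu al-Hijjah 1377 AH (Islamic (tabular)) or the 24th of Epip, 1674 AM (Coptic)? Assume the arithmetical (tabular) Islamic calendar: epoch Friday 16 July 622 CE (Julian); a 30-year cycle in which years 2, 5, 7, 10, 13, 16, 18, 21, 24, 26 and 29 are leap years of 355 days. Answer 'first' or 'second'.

first

The two dates have Julian Day Numbers 2436375 and 2436416 respectively.
Since 2436375 < 2436416, the first date comes first.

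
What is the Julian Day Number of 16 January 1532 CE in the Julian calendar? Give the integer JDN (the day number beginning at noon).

2280636

Equivalently 26 January 1532 (proleptic Gregorian).
JDN 2299161 is 15 October 1582 CE (Gregorian); the target day is −18525 days from there, so JDN = 2280636.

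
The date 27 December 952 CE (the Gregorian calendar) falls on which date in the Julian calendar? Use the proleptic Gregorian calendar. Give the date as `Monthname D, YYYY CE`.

December 22, 952 CE

At this point the Julian calendar is 5 days behind the Gregorian.
27 December 952 Gregorian − 5 days → 22 December 952 Julian.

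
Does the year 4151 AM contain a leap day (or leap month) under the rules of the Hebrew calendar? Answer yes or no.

Hebrew year 4151 is year 9 of its 19-year Metonic cycle; leap years are at positions 3, 6, 8, 11, 14, 17, 19, so it is a common year (12 months).

no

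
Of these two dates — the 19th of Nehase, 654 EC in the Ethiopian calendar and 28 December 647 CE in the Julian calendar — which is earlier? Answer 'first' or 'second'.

First date → JDN 1963077; second date → JDN 1957736.
JDN 1957736 < JDN 1963077, so the second date is earlier.

second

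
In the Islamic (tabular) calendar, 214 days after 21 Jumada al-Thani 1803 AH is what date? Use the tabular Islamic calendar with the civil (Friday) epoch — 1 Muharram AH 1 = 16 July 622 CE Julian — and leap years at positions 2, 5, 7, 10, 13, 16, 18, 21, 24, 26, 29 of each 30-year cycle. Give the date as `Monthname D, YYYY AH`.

Muharram 29, 1804 AH

Counting 214 days forward from JDN 2587177 reaches JDN 2587391, which is Muharram 29, 1804 AH.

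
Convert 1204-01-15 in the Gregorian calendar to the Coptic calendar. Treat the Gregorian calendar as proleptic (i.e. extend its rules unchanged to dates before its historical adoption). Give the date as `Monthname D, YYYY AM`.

Julian Day Number of the source date = 2160826.
Converting JDN 2160826 to the Coptic calendar gives 12 Tobi 920 AM.

Tobi 12, 920 AM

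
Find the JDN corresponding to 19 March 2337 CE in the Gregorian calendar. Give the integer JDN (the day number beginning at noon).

2574709

JDN 2400001 is 17 November 1858 CE (Gregorian), MJD 0; the target day is +174708 days from there, so JDN = 2574709.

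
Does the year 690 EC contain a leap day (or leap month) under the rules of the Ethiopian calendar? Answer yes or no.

no

690 mod 4 = 2; in the Ethiopian calendar a year is leap when year mod 4 = 3, so it is a common year.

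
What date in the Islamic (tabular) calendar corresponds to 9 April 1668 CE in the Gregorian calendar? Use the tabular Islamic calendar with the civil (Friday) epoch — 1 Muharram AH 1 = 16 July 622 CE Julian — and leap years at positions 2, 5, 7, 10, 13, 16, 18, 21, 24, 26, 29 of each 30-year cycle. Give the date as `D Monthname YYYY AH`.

26 Shawwal 1078 AH

Julian Day Number of the source date = 2330384.
Converting JDN 2330384 to the tabular Islamic calendar gives 26 Shawwal 1078 AH.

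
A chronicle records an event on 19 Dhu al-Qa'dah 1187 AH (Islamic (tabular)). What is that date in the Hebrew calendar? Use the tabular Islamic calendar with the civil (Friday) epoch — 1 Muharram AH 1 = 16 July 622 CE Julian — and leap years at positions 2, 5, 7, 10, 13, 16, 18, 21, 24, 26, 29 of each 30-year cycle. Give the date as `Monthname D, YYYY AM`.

Shevat 20, 5534 AM

The source date corresponds to 1 February 1774 in the Gregorian calendar (JDN 2369032).
That day falls on 20 Shevat 5534 AM in the Hebrew calendar.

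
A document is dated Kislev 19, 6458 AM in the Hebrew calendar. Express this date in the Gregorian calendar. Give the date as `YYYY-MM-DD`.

Both dates share Julian Day Number 2706449; in the Gregorian calendar that is 26 November 2697 CE.

2697-11-26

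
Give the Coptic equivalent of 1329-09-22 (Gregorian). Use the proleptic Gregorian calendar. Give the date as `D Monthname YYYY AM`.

17 Thout 1046 AM

Julian Day Number of the source date = 2206732.
Converting JDN 2206732 to the Coptic calendar gives 17 Thout 1046 AM.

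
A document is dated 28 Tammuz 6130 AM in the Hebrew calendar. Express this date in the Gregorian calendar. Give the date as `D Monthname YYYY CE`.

23 July 2370 CE

Julian Day Number of the source date = 2586888.
Converting JDN 2586888 to the Gregorian calendar gives 23 July 2370 CE.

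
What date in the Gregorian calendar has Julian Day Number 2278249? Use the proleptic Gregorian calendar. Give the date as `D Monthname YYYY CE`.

14 July 1525 CE

JDN 2451545 is 1 Jan 2000; 2278249 is −173296 days from there.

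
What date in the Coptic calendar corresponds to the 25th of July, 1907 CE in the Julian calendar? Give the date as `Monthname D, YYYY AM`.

Mesori 1, 1623 AM

Both dates share Julian Day Number 2417795; in the Coptic calendar that is 1 Mesori 1623 AM.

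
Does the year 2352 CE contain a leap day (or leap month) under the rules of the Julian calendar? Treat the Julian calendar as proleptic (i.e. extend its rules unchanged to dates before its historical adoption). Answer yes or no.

yes

2352 mod 4 = 0, so it is a leap year in the Julian calendar.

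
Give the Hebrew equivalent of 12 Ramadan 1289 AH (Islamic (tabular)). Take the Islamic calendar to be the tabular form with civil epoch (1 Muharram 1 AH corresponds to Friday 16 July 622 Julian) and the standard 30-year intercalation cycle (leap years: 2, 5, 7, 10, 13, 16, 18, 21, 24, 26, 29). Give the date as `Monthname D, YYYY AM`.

Cheshvan 12, 5633 AM

The source date corresponds to 13 November 1872 in the Gregorian calendar (JDN 2405111).
That day falls on 12 Cheshvan 5633 AM in the Hebrew calendar.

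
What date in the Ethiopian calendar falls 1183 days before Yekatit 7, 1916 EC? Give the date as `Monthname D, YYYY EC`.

JDN of Yekatit 7, 1916 EC = 2423831.
2423831 − 1183 = 2422648.
JDN 2422648 in the Ethiopian calendar is Hidar 10, 1913 EC.

Hidar 10, 1913 EC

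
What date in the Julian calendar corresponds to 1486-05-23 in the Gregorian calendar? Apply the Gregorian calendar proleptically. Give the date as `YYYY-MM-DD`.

1486-05-14

For dates in this range the Gregorian date is 9 days ahead of the Julian.
23 May 1486 Gregorian − 9 days → 14 May 1486 Julian.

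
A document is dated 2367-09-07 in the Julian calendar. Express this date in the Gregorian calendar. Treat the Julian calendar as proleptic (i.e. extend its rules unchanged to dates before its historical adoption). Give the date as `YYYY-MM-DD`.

2367-09-23

For dates in this range the Gregorian date is 16 days ahead of the Julian.
7 September 2367 Julian + 16 days → 23 September 2367 Gregorian.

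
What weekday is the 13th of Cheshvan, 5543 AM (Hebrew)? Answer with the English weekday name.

In the Gregorian calendar this is 21 October 1782 (JDN 2372216).
Since JDN mod 7 = 0 (0 = Monday), the day is Monday.

Monday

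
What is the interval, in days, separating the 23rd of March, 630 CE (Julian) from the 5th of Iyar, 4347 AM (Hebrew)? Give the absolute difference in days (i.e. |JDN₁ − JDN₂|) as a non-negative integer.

First date → JDN 1951247; second date → JDN 1935567.
The interval is |1951247 − 1935567| = 15680 days.

15680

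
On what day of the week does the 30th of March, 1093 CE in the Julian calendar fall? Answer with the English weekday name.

Wednesday

Equivalently 5 April 1093 Gregorian, JDN 2120365.
2120365 ≡ 2 (mod 7); counting from Monday = 0 gives Wednesday.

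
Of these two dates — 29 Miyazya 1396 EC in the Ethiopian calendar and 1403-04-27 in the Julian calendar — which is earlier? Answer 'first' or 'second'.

The two dates have Julian Day Numbers 2233983 and 2233620 respectively.
Since 2233620 < 2233983, the second date comes first.

second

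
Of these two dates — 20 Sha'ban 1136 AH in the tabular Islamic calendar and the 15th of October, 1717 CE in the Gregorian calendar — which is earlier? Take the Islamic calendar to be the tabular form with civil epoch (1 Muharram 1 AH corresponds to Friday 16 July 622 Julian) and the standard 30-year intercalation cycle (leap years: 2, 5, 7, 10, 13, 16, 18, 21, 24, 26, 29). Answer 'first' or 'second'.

The two dates have Julian Day Numbers 2350872 and 2348469 respectively.
Since 2348469 < 2350872, the second date comes first.

second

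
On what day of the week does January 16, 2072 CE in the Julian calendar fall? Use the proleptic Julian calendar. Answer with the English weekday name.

This is JDN 2477871 (29 January 2072 Gregorian).
JDN 2477871 mod 7 = 4, and JDN 0 was a Monday, so this is a Friday.

Friday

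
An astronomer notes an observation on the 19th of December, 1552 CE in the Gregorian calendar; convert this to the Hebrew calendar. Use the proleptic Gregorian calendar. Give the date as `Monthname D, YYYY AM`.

Kislev 22, 5313 AM

Both dates share Julian Day Number 2288269; in the Hebrew calendar that is 22 Kislev 5313 AM.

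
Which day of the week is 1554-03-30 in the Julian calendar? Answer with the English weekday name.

This is JDN 2288745 (9 April 1554 Gregorian).
2288745 ≡ 4 (mod 7); counting from Monday = 0 gives Friday.

Friday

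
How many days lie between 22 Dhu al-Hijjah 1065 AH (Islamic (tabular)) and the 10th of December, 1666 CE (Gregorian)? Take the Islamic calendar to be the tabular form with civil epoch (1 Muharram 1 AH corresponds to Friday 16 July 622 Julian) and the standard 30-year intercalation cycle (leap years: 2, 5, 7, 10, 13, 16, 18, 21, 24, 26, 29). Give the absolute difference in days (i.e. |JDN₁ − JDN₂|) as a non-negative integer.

First date → JDN 2325832; second date → JDN 2329898.
The interval is |2325832 − 2329898| = 4066 days.

4066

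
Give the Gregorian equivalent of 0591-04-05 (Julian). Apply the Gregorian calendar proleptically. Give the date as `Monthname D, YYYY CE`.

The Julian–Gregorian offset here is 2 days (Julian trailing).
5 April 591 Julian + 2 days → 7 April 591 Gregorian.

April 7, 591 CE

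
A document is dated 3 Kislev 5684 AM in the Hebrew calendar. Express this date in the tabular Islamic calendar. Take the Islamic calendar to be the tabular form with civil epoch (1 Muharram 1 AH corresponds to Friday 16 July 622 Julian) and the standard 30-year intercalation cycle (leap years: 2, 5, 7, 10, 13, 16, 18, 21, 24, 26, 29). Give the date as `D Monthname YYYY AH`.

1 Rabi' al-Thani 1342 AH

Both dates share Julian Day Number 2423735; in the tabular Islamic calendar that is 1 Rabi' al-Thani 1342 AH.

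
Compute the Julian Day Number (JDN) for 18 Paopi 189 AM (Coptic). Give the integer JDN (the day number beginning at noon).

In the proleptic Gregorian calendar the same day is 16 October 472.
JDN 2299161 is 15 October 1582 CE (Gregorian); the target day is −405417 days from there, so JDN = 1893744.

1893744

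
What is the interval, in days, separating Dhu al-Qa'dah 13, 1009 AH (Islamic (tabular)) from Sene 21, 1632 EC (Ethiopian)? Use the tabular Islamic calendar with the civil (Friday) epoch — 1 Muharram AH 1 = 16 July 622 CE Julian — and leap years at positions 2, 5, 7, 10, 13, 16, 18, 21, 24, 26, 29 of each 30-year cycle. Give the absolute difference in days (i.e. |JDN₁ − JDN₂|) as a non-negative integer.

14285

JDN of the first date = 2305949.
JDN of the second date = 2320234.
|2320234 − 2305949| = 14285.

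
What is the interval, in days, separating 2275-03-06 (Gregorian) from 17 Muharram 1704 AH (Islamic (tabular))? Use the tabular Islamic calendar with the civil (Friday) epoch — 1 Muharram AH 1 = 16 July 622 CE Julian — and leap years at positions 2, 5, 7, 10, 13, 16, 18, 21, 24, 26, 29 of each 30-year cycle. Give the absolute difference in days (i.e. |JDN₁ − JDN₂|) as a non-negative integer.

109

JDN of the first date = 2552051.
JDN of the second date = 2551942.
|2551942 − 2552051| = 109.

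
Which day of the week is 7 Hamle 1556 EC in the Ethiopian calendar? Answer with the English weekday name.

Saturday

In the proleptic Gregorian calendar this is 11 July 1564 (JDN 2292491).
2292491 ≡ 5 (mod 7); counting from Monday = 0 gives Saturday.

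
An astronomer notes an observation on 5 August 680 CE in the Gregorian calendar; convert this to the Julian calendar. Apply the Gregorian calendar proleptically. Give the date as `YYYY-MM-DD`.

0680-08-02

The Julian–Gregorian offset here is 3 days (Julian trailing).
5 August 680 Gregorian − 3 days → 2 August 680 Julian.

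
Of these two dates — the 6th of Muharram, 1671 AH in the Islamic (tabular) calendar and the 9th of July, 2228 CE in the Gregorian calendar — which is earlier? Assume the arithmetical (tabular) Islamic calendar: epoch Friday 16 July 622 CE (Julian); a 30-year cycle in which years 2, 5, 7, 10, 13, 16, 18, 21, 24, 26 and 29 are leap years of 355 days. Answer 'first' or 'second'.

First date → JDN 2540237; second date → JDN 2535010.
JDN 2535010 < JDN 2540237, so the second date is earlier.

second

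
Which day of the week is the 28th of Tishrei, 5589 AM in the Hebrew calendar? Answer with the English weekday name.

Monday

This is JDN 2389002 (6 October 1828 Gregorian).
JDN 2389002 mod 7 = 0, and JDN 0 was a Monday, so this is a Monday.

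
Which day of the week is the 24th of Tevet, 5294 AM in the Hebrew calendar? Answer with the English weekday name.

Equivalently 21 January 1534 Gregorian, JDN 2281362.
2281362 ≡ 6 (mod 7); counting from Monday = 0 gives Sunday.

Sunday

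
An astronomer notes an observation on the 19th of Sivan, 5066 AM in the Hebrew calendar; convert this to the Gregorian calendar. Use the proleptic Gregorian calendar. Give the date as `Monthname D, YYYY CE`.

June 10, 1306 CE

Julian Day Number of the source date = 2198227.
Converting JDN 2198227 to the Gregorian calendar gives 10 June 1306 CE.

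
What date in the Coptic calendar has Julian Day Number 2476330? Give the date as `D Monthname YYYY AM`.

30 Paopi 1784 AM

The Gregorian equivalent of JDN 2476330 is 10 November 2067.
In the Coptic calendar that day is 30 Paopi 1784 AM.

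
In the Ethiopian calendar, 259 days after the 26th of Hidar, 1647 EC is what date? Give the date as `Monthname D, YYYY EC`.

Nehase 15, 1647 EC

JDN of the 26th of Hidar, 1647 EC = 2325507.
2325507 + 259 = 2325766.
JDN 2325766 in the Ethiopian calendar is Nehase 15, 1647 EC.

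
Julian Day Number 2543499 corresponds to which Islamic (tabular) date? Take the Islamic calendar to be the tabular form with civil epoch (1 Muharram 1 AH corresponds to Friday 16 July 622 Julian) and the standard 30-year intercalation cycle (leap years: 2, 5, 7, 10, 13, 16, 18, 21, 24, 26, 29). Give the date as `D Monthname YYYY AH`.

19 Rabi' al-Awwal 1680 AH

JDN 2543499 is 6 October 2251 in the Gregorian calendar.
In the tabular Islamic calendar that day is 19 Rabi' al-Awwal 1680 AH.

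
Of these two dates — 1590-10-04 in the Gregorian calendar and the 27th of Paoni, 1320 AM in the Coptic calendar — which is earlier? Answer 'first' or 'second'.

The two dates have Julian Day Numbers 2302072 and 2307091 respectively.
Since 2302072 < 2307091, the first date comes first.

first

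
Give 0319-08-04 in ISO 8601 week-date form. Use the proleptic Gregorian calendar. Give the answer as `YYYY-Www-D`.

The weekday is Monday (ISO weekday 1).
That Monday belongs to ISO week 32 of ISO year 319.

0319-W32-1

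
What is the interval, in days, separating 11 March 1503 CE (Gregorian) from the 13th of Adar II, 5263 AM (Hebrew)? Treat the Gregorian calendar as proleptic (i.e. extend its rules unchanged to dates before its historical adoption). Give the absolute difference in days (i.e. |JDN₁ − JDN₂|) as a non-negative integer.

First date → JDN 2270088; second date → JDN 2270098.
The interval is |2270088 − 2270098| = 10 days.

10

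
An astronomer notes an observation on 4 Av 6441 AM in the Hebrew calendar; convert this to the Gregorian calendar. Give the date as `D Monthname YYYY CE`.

Julian Day Number of the source date = 2700498.
Converting JDN 2700498 to the Gregorian calendar gives 11 August 2681 CE.

11 August 2681 CE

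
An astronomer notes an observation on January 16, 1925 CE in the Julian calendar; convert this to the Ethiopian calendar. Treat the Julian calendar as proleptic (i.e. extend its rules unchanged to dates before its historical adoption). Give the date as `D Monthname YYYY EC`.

Julian Day Number of the source date = 2424180.
Converting JDN 2424180 to the Ethiopian calendar gives 21 Tir 1917 EC.

21 Tir 1917 EC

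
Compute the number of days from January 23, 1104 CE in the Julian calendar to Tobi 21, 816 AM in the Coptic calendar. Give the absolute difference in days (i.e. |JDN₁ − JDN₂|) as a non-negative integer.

1467

First date → JDN 2124316; second date → JDN 2122849.
The interval is |2124316 − 2122849| = 1467 days.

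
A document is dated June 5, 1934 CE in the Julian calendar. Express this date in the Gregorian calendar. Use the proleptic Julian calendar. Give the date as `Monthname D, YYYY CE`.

June 18, 1934 CE

The Julian–Gregorian offset here is 13 days (Julian trailing).
5 June 1934 Julian + 13 days → 18 June 1934 Gregorian.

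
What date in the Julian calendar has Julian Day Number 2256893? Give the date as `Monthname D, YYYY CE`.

The proleptic Gregorian equivalent of JDN 2256893 is 23 January 1467.
In the Julian calendar that day is January 14, 1467 CE.

January 14, 1467 CE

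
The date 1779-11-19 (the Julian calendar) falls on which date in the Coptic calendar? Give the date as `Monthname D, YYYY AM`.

Hathor 22, 1496 AM

The source date corresponds to 30 November 1779 in the Gregorian calendar (JDN 2371160).
That day falls on 22 Hathor 1496 AM in the Coptic calendar.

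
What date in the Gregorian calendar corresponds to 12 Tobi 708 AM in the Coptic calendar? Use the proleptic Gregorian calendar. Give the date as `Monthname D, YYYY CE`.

January 13, 992 CE

Julian Day Number of the source date = 2083393.
Converting JDN 2083393 to the Gregorian calendar gives 13 January 992 CE.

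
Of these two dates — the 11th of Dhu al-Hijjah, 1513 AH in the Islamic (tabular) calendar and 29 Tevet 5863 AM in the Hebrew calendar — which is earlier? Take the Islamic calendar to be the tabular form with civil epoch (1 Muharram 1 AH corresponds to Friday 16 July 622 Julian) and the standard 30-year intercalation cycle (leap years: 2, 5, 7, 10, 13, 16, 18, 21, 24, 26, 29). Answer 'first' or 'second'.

Converting both to JDN: 2484577 vs 2489172; the smaller is the first.

first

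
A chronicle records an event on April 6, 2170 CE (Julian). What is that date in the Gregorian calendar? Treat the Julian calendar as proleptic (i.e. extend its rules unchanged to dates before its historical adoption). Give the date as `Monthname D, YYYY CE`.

April 20, 2170 CE

For dates in this range the Gregorian date is 14 days ahead of the Julian.
6 April 2170 Julian + 14 days → 20 April 2170 Gregorian.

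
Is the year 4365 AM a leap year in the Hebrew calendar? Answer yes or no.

yes

Hebrew year 4365 is year 14 of its 19-year Metonic cycle; leap years are at positions 3, 6, 8, 11, 14, 17, 19, so it is a leap year (13 months).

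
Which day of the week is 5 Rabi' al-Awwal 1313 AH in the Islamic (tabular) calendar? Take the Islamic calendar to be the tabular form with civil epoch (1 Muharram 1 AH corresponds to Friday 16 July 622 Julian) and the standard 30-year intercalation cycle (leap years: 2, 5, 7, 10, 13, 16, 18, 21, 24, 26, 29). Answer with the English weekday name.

Monday

In the Gregorian calendar this is 26 August 1895 (JDN 2413432).
2413432 ≡ 0 (mod 7); counting from Monday = 0 gives Monday.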